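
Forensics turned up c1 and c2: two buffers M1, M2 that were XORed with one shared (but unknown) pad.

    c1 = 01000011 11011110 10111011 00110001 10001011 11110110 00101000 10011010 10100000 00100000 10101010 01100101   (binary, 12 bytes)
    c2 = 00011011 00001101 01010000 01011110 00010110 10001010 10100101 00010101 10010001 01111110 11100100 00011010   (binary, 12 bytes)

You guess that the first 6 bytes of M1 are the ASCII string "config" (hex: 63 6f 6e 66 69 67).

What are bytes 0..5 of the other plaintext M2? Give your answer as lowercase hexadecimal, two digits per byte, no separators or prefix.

3bbc8509f41b

First, c1 ⊕ c2 = (M1 ⊕ K) ⊕ (M2 ⊕ K) = M1 ⊕ M2, so the key drops out. Then M2 = (M1 ⊕ M2) ⊕ M1 over the first 6 bytes.
byte 0: (43 ⊕ 1b) ⊕ 63 = 58 ⊕ 63 = 3b
byte 1: (de ⊕ 0d) ⊕ 6f = d3 ⊕ 6f = bc
byte 2: (bb ⊕ 50) ⊕ 6e = eb ⊕ 6e = 85
byte 3: (31 ⊕ 5e) ⊕ 66 = 6f ⊕ 66 = 09
byte 4: (8b ⊕ 16) ⊕ 69 = 9d ⊕ 69 = f4
byte 5: (f6 ⊕ 8a) ⊕ 67 = 7c ⊕ 67 = 1b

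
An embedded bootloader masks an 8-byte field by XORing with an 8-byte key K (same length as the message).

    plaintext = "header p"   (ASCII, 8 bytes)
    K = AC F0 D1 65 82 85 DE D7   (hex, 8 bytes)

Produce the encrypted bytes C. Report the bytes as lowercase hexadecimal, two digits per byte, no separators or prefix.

c495b001e7f7fea7

104 ⊕ 172 = 196
101 ⊕ 240 = 149
 97 ⊕ 209 = 176
100 ⊕ 101 =   1
101 ⊕ 130 = 231
114 ⊕ 133 = 247
 32 ⊕ 222 = 254
112 ⊕ 215 = 167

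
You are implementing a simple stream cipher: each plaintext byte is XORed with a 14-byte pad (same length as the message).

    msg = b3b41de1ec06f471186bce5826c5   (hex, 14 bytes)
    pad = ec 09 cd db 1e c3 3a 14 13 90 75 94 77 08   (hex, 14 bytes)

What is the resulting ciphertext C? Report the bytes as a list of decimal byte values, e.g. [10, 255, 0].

XOR is its own inverse, so applying the key byte-wise gives the result directly.
byte 0: b3 XOR ec = 5f
byte 1: b4 XOR 09 = bd
byte 2: 1d XOR cd = d0
byte 3: e1 XOR db = 3a
byte 4: ec XOR 1e = f2
byte 5: 06 XOR c3 = c5
byte 6: f4 XOR 3a = ce
byte 7: 71 XOR 14 = 65
byte 8: 18 XOR 13 = 0b
byte 9: 6b XOR 90 = fb
byte 10: ce XOR 75 = bb
byte 11: 58 XOR 94 = cc
byte 12: 26 XOR 77 = 51
byte 13: c5 XOR 08 = cd

[95, 189, 208, 58, 242, 197, 206, 101, 11, 251, 187, 204, 81, 205]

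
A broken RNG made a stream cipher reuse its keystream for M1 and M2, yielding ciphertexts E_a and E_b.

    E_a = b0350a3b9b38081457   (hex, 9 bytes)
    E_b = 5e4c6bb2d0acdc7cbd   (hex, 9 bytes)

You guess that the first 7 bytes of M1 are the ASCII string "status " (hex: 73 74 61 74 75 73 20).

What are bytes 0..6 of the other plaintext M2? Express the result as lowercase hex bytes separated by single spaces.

First, E_a ⊕ E_b = (M1 ⊕ K) ⊕ (M2 ⊕ K) = M1 ⊕ M2, so the key drops out. Then M2 = (M1 ⊕ M2) ⊕ M1 over the first 7 bytes.
byte 0: (b0 ^ 5e) ^ 73 = ee ^ 73 = 9d
byte 1: (35 ^ 4c) ^ 74 = 79 ^ 74 = 0d
byte 2: (0a ^ 6b) ^ 61 = 61 ^ 61 = 00
byte 3: (3b ^ b2) ^ 74 = 89 ^ 74 = fd
byte 4: (9b ^ d0) ^ 75 = 4b ^ 75 = 3e
byte 5: (38 ^ ac) ^ 73 = 94 ^ 73 = e7
byte 6: (08 ^ dc) ^ 20 = d4 ^ 20 = f4

9d 0d 00 fd 3e e7 f4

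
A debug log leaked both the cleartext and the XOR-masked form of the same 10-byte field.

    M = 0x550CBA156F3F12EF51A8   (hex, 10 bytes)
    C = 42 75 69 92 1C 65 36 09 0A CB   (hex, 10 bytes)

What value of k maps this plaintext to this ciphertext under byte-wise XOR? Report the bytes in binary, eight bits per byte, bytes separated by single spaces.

Since C = M ⊕ k, XORing both sides with M gives k = M ⊕ C.
byte 0:  85 xor  66 =  23
byte 1:  12 xor 117 = 121
byte 2: 186 xor 105 = 211
byte 3:  21 xor 146 = 135
byte 4: 111 xor  28 = 115
byte 5:  63 xor 101 =  90
byte 6:  18 xor  54 =  36
byte 7: 239 xor   9 = 230
byte 8:  81 xor  10 =  91
byte 9: 168 xor 203 =  99

00010111 01111001 11010011 10000111 01110011 01011010 00100100 11100110 01011011 01100011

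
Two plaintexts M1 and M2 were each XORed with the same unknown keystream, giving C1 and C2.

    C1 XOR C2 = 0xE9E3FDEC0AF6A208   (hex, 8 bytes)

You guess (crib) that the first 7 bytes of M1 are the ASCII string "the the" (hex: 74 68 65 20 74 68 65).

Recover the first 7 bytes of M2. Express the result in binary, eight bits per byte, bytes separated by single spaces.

10011101 10001011 10011000 11001100 01111110 10011110 11000111

Since C1 ⊕ C2 = M1 ⊕ M2, XORing with the guessed M1 bytes yields the corresponding M2 bytes: M2 = (C1 ⊕ C2) ⊕ M1.
11101001 ^ 01110100 = 10011101
11100011 ^ 01101000 = 10001011
11111101 ^ 01100101 = 10011000
11101100 ^ 00100000 = 11001100
00001010 ^ 01110100 = 01111110
11110110 ^ 01101000 = 10011110
10100010 ^ 01100101 = 11000111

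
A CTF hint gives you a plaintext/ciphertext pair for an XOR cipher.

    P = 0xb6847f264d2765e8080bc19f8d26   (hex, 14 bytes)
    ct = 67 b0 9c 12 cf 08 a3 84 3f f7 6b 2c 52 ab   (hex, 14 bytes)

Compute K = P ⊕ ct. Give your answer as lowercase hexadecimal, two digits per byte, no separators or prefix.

d134e334822fc66c37fcaab3df8d

Since ct = P ⊕ K, XORing both sides with P gives K = P ⊕ ct.
byte 0: 10110110 XOR 01100111 = 11010001
byte 1: 10000100 XOR 10110000 = 00110100
byte 2: 01111111 XOR 10011100 = 11100011
byte 3: 00100110 XOR 00010010 = 00110100
byte 4: 01001101 XOR 11001111 = 10000010
byte 5: 00100111 XOR 00001000 = 00101111
byte 6: 01100101 XOR 10100011 = 11000110
byte 7: 11101000 XOR 10000100 = 01101100
byte 8: 00001000 XOR 00111111 = 00110111
byte 9: 00001011 XOR 11110111 = 11111100
byte 10: 11000001 XOR 01101011 = 10101010
byte 11: 10011111 XOR 00101100 = 10110011
byte 12: 10001101 XOR 01010010 = 11011111
byte 13: 00100110 XOR 10101011 = 10001101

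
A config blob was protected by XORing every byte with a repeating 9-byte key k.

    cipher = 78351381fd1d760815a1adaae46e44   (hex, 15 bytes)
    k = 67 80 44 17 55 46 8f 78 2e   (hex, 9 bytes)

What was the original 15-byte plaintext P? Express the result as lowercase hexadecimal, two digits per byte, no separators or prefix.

The 9-byte key repeats, so the effective keystream is 67 80 44 17 55 46 8f 78 2e 67 80 44 17 55 46.
byte 0: 01111000 ⊕ 01100111 = 00011111
byte 1: 00110101 ⊕ 10000000 = 10110101
byte 2: 00010011 ⊕ 01000100 = 01010111
byte 3: 10000001 ⊕ 00010111 = 10010110
byte 4: 11111101 ⊕ 01010101 = 10101000
byte 5: 00011101 ⊕ 01000110 = 01011011
byte 6: 01110110 ⊕ 10001111 = 11111001
byte 7: 00001000 ⊕ 01111000 = 01110000
byte 8: 00010101 ⊕ 00101110 = 00111011
byte 9: 10100001 ⊕ 01100111 = 11000110
byte 10: 10101101 ⊕ 10000000 = 00101101
byte 11: 10101010 ⊕ 01000100 = 11101110
byte 12: 11100100 ⊕ 00010111 = 11110011
byte 13: 01101110 ⊕ 01010101 = 00111011
byte 14: 01000100 ⊕ 01000110 = 00000010

1fb55796a85bf9703bc62deef33b02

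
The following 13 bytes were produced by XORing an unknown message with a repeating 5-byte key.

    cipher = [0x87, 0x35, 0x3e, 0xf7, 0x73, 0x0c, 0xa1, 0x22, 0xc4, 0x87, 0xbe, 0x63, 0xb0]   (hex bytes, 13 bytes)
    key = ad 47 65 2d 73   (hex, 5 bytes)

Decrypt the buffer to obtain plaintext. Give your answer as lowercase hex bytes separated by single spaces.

The 5-byte key repeats, so the effective keystream is ad 47 65 2d 73 ad 47 65 2d 73 ad 47 65.
byte 0: 10000111 xor 10101101 = 00101010
byte 1: 00110101 xor 01000111 = 01110010
byte 2: 00111110 xor 01100101 = 01011011
byte 3: 11110111 xor 00101101 = 11011010
byte 4: 01110011 xor 01110011 = 00000000
byte 5: 00001100 xor 10101101 = 10100001
byte 6: 10100001 xor 01000111 = 11100110
byte 7: 00100010 xor 01100101 = 01000111
byte 8: 11000100 xor 00101101 = 11101001
byte 9: 10000111 xor 01110011 = 11110100
byte 10: 10111110 xor 10101101 = 00010011
byte 11: 01100011 xor 01000111 = 00100100
byte 12: 10110000 xor 01100101 = 11010101

2a 72 5b da 00 a1 e6 47 e9 f4 13 24 d5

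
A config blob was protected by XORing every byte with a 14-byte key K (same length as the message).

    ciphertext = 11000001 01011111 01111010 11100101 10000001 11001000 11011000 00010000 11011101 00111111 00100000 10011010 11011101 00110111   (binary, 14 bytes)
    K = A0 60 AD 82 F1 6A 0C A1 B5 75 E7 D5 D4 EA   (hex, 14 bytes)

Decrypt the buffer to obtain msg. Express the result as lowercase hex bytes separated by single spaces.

61 3f d7 67 70 a2 d4 b1 68 4a c7 4f 09 dd

byte 0: c1 xor a0 = 61
byte 1: 5f xor 60 = 3f
byte 2: 7a xor ad = d7
byte 3: e5 xor 82 = 67
byte 4: 81 xor f1 = 70
byte 5: c8 xor 6a = a2
byte 6: d8 xor 0c = d4
byte 7: 10 xor a1 = b1
byte 8: dd xor b5 = 68
byte 9: 3f xor 75 = 4a
byte 10: 20 xor e7 = c7
byte 11: 9a xor d5 = 4f
byte 12: dd xor d4 = 09
byte 13: 37 xor ea = dd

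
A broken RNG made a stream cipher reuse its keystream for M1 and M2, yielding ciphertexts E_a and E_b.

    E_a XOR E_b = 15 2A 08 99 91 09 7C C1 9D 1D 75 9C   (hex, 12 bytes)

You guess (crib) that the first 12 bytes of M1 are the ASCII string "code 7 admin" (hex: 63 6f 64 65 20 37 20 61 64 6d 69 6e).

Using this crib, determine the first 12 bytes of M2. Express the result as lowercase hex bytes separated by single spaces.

Since E_a ⊕ E_b = M1 ⊕ M2, XORing with the guessed M1 bytes yields the corresponding M2 bytes: M2 = (E_a ⊕ E_b) ⊕ M1.
15 xor 63 = 76
2a xor 6f = 45
08 xor 64 = 6c
99 xor 65 = fc
91 xor 20 = b1
09 xor 37 = 3e
7c xor 20 = 5c
c1 xor 61 = a0
9d xor 64 = f9
1d xor 6d = 70
75 xor 69 = 1c
9c xor 6e = f2

76 45 6c fc b1 3e 5c a0 f9 70 1c f2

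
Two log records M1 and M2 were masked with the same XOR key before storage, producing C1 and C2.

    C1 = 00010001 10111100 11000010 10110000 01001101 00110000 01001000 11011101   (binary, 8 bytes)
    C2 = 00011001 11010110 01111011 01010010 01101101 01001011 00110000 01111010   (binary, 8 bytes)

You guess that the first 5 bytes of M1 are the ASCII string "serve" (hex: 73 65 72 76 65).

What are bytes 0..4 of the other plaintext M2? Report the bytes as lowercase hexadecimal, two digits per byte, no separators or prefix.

7b0fcb9445

First, C1 ⊕ C2 = (M1 ⊕ K) ⊕ (M2 ⊕ K) = M1 ⊕ M2, so the key drops out. Then M2 = (M1 ⊕ M2) ⊕ M1 over the first 5 bytes.
byte 0: (11 ⊕ 19) ⊕ 73 = 08 ⊕ 73 = 7b
byte 1: (bc ⊕ d6) ⊕ 65 = 6a ⊕ 65 = 0f
byte 2: (c2 ⊕ 7b) ⊕ 72 = b9 ⊕ 72 = cb
byte 3: (b0 ⊕ 52) ⊕ 76 = e2 ⊕ 76 = 94
byte 4: (4d ⊕ 6d) ⊕ 65 = 20 ⊕ 65 = 45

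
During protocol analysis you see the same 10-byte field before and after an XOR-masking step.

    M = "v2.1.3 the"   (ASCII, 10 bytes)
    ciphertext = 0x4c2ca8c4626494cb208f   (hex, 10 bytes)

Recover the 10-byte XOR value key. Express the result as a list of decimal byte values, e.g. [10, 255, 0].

Since ciphertext = M ⊕ key, XORing both sides with M gives key = M ⊕ ciphertext.
byte 0: 118 ⊕  76 =  58
byte 1:  50 ⊕  44 =  30
byte 2:  46 ⊕ 168 = 134
byte 3:  49 ⊕ 196 = 245
byte 4:  46 ⊕  98 =  76
byte 5:  51 ⊕ 100 =  87
byte 6:  32 ⊕ 148 = 180
byte 7: 116 ⊕ 203 = 191
byte 8: 104 ⊕  32 =  72
byte 9: 101 ⊕ 143 = 234

[58, 30, 134, 245, 76, 87, 180, 191, 72, 234]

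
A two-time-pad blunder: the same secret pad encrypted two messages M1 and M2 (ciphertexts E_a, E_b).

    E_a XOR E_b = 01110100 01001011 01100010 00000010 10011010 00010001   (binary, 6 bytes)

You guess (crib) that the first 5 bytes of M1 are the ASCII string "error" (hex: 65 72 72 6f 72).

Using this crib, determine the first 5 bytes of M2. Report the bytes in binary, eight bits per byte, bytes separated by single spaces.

00010001 00111001 00010000 01101101 11101000

Since E_a ⊕ E_b = M1 ⊕ M2, XORing with the guessed M1 bytes yields the corresponding M2 bytes: M2 = (E_a ⊕ E_b) ⊕ M1.
byte 0: 74 xor 65 = 11
byte 1: 4b xor 72 = 39
byte 2: 62 xor 72 = 10
byte 3: 02 xor 6f = 6d
byte 4: 9a xor 72 = e8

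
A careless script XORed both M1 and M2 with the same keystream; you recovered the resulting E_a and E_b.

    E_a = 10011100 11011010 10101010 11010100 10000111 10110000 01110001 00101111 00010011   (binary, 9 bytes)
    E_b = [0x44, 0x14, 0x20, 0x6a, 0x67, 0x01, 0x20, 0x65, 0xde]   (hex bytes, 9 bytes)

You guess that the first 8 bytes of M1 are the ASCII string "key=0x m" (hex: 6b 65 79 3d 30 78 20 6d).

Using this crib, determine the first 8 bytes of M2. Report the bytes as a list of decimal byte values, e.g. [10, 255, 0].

[179, 171, 243, 131, 208, 201, 113, 39]

First, E_a ⊕ E_b = (M1 ⊕ K) ⊕ (M2 ⊕ K) = M1 ⊕ M2, so the key drops out. Then M2 = (M1 ⊕ M2) ⊕ M1 over the first 8 bytes.
byte 0: (9c ⊕ 44) ⊕ 6b = d8 ⊕ 6b = b3
byte 1: (da ⊕ 14) ⊕ 65 = ce ⊕ 65 = ab
byte 2: (aa ⊕ 20) ⊕ 79 = 8a ⊕ 79 = f3
byte 3: (d4 ⊕ 6a) ⊕ 3d = be ⊕ 3d = 83
byte 4: (87 ⊕ 67) ⊕ 30 = e0 ⊕ 30 = d0
byte 5: (b0 ⊕ 01) ⊕ 78 = b1 ⊕ 78 = c9
byte 6: (71 ⊕ 20) ⊕ 20 = 51 ⊕ 20 = 71
byte 7: (2f ⊕ 65) ⊕ 6d = 4a ⊕ 6d = 27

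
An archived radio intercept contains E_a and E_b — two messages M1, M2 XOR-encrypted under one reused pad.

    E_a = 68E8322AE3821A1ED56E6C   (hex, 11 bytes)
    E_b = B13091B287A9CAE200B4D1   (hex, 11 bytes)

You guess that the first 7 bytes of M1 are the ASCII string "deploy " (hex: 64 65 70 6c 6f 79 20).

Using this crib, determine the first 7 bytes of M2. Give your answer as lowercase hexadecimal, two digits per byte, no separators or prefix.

First, E_a ⊕ E_b = (M1 ⊕ K) ⊕ (M2 ⊕ K) = M1 ⊕ M2, so the key drops out. Then M2 = (M1 ⊕ M2) ⊕ M1 over the first 7 bytes.
byte 0: (68 XOR b1) XOR 64 = d9 XOR 64 = bd
byte 1: (e8 XOR 30) XOR 65 = d8 XOR 65 = bd
byte 2: (32 XOR 91) XOR 70 = a3 XOR 70 = d3
byte 3: (2a XOR b2) XOR 6c = 98 XOR 6c = f4
byte 4: (e3 XOR 87) XOR 6f = 64 XOR 6f = 0b
byte 5: (82 XOR a9) XOR 79 = 2b XOR 79 = 52
byte 6: (1a XOR ca) XOR 20 = d0 XOR 20 = f0

bdbdd3f40b52f0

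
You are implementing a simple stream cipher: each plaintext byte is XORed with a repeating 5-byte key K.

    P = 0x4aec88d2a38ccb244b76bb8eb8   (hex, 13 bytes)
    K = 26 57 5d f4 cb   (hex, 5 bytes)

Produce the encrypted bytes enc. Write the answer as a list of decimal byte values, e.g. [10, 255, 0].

The 5-byte key repeats, so the effective keystream is 26 57 5d f4 cb 26 57 5d f4 cb 26 57 5d.
byte 0:  74 ^  38 = 108
byte 1: 236 ^  87 = 187
byte 2: 136 ^  93 = 213
byte 3: 210 ^ 244 =  38
byte 4: 163 ^ 203 = 104
byte 5: 140 ^  38 = 170
byte 6: 203 ^  87 = 156
byte 7:  36 ^  93 = 121
byte 8:  75 ^ 244 = 191
byte 9: 118 ^ 203 = 189
byte 10: 187 ^  38 = 157
byte 11: 142 ^  87 = 217
byte 12: 184 ^  93 = 229

[108, 187, 213, 38, 104, 170, 156, 121, 191, 189, 157, 217, 229]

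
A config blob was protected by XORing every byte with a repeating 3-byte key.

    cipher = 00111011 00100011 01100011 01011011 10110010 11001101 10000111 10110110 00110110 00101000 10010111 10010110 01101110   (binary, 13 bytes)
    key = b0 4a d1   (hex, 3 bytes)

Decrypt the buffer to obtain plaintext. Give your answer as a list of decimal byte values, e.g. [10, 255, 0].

[139, 105, 178, 235, 248, 28, 55, 252, 231, 152, 221, 71, 222]

The 3-byte key repeats, so the effective keystream is b0 4a d1 b0 4a d1 b0 4a d1 b0 4a d1 b0.
byte 0: 3b xor b0 = 8b
byte 1: 23 xor 4a = 69
byte 2: 63 xor d1 = b2
byte 3: 5b xor b0 = eb
byte 4: b2 xor 4a = f8
byte 5: cd xor d1 = 1c
byte 6: 87 xor b0 = 37
byte 7: b6 xor 4a = fc
byte 8: 36 xor d1 = e7
byte 9: 28 xor b0 = 98
byte 10: 97 xor 4a = dd
byte 11: 96 xor d1 = 47
byte 12: 6e xor b0 = de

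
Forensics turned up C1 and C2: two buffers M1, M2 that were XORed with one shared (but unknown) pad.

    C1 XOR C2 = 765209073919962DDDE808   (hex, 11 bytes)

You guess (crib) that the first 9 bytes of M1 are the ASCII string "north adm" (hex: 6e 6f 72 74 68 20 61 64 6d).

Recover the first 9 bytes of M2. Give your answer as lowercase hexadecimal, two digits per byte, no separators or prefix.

Since C1 ⊕ C2 = M1 ⊕ M2, XORing with the guessed M1 bytes yields the corresponding M2 bytes: M2 = (C1 ⊕ C2) ⊕ M1.
byte 0: 01110110 ^ 01101110 = 00011000
byte 1: 01010010 ^ 01101111 = 00111101
byte 2: 00001001 ^ 01110010 = 01111011
byte 3: 00000111 ^ 01110100 = 01110011
byte 4: 00111001 ^ 01101000 = 01010001
byte 5: 00011001 ^ 00100000 = 00111001
byte 6: 10010110 ^ 01100001 = 11110111
byte 7: 00101101 ^ 01100100 = 01001001
byte 8: 11011101 ^ 01101101 = 10110000

183d7b735139f749b0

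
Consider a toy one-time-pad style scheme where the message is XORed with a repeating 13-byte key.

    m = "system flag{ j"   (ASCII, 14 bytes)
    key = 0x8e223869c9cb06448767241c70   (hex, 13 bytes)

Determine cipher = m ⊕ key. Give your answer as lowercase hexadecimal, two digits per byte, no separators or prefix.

The 13-byte key repeats, so the effective keystream is 8e 22 38 69 c9 cb 06 44 87 67 24 1c 70 8e.
byte 0: 73 XOR 8e = fd
byte 1: 79 XOR 22 = 5b
byte 2: 73 XOR 38 = 4b
byte 3: 74 XOR 69 = 1d
byte 4: 65 XOR c9 = ac
byte 5: 6d XOR cb = a6
byte 6: 20 XOR 06 = 26
byte 7: 66 XOR 44 = 22
byte 8: 6c XOR 87 = eb
byte 9: 61 XOR 67 = 06
byte 10: 67 XOR 24 = 43
byte 11: 7b XOR 1c = 67
byte 12: 20 XOR 70 = 50
byte 13: 6a XOR 8e = e4

fd5b4b1daca62622eb06436750e4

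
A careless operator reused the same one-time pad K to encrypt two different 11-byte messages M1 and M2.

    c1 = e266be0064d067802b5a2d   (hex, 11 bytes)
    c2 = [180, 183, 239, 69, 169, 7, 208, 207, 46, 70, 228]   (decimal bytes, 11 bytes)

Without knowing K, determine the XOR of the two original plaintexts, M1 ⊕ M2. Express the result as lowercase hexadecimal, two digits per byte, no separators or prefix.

56d15145cdd7b74f051cc9

c1 ⊕ c2 = (M1 ⊕ K) ⊕ (M2 ⊕ K) = M1 ⊕ M2 — the shared key cancels under XOR.
226 ^ 180 =  86
102 ^ 183 = 209
190 ^ 239 =  81
  0 ^  69 =  69
100 ^ 169 = 205
208 ^   7 = 215
103 ^ 208 = 183
128 ^ 207 =  79
 43 ^  46 =   5
 90 ^  70 =  28
 45 ^ 228 = 201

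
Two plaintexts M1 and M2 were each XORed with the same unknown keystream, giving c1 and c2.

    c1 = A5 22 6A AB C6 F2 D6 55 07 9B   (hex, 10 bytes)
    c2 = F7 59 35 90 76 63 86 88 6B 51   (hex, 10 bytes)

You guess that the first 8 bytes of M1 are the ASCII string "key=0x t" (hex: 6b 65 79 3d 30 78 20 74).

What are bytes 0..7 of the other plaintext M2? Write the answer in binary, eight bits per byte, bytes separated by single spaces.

First, c1 ⊕ c2 = (M1 ⊕ K) ⊕ (M2 ⊕ K) = M1 ⊕ M2, so the key drops out. Then M2 = (M1 ⊕ M2) ⊕ M1 over the first 8 bytes.
byte 0: (a5 ⊕ f7) ⊕ 6b = 52 ⊕ 6b = 39
byte 1: (22 ⊕ 59) ⊕ 65 = 7b ⊕ 65 = 1e
byte 2: (6a ⊕ 35) ⊕ 79 = 5f ⊕ 79 = 26
byte 3: (ab ⊕ 90) ⊕ 3d = 3b ⊕ 3d = 06
byte 4: (c6 ⊕ 76) ⊕ 30 = b0 ⊕ 30 = 80
byte 5: (f2 ⊕ 63) ⊕ 78 = 91 ⊕ 78 = e9
byte 6: (d6 ⊕ 86) ⊕ 20 = 50 ⊕ 20 = 70
byte 7: (55 ⊕ 88) ⊕ 74 = dd ⊕ 74 = a9

00111001 00011110 00100110 00000110 10000000 11101001 01110000 10101001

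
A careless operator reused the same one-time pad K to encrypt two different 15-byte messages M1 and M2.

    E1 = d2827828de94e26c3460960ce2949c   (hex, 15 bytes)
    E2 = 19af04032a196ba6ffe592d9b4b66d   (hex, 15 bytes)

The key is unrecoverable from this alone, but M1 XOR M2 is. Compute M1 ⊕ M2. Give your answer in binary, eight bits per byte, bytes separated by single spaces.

11001011 00101101 01111100 00101011 11110100 10001101 10001001 11001010 11001011 10000101 00000100 11010101 01010110 00100010 11110001

E1 ⊕ E2 = (M1 ⊕ K) ⊕ (M2 ⊕ K) = M1 ⊕ M2 — the shared key cancels under XOR.
210 ^  25 = 203
130 ^ 175 =  45
120 ^   4 = 124
 40 ^   3 =  43
222 ^  42 = 244
148 ^  25 = 141
226 ^ 107 = 137
108 ^ 166 = 202
 52 ^ 255 = 203
 96 ^ 229 = 133
150 ^ 146 =   4
 12 ^ 217 = 213
226 ^ 180 =  86
148 ^ 182 =  34
156 ^ 109 = 241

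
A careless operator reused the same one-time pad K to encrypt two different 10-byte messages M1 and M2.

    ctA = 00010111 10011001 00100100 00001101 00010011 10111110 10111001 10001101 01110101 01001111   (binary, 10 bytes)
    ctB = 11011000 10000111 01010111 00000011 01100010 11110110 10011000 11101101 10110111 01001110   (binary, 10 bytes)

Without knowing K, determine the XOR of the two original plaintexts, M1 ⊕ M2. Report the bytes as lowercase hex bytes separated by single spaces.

ctA ⊕ ctB = (M1 ⊕ K) ⊕ (M2 ⊕ K) = M1 ⊕ M2 — the shared key cancels under XOR.
17 ⊕ d8 = cf
99 ⊕ 87 = 1e
24 ⊕ 57 = 73
0d ⊕ 03 = 0e
13 ⊕ 62 = 71
be ⊕ f6 = 48
b9 ⊕ 98 = 21
8d ⊕ ed = 60
75 ⊕ b7 = c2
4f ⊕ 4e = 01

cf 1e 73 0e 71 48 21 60 c2 01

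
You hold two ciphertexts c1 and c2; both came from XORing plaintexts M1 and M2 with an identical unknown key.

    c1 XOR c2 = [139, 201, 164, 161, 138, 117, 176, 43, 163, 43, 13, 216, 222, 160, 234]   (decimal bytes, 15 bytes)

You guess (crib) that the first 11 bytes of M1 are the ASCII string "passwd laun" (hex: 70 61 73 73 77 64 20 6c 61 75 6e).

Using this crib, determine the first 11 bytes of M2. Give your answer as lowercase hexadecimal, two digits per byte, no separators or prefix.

Since c1 ⊕ c2 = M1 ⊕ M2, XORing with the guessed M1 bytes yields the corresponding M2 bytes: M2 = (c1 ⊕ c2) ⊕ M1.
139 ⊕ 112 = 251
201 ⊕  97 = 168
164 ⊕ 115 = 215
161 ⊕ 115 = 210
138 ⊕ 119 = 253
117 ⊕ 100 =  17
176 ⊕  32 = 144
 43 ⊕ 108 =  71
163 ⊕  97 = 194
 43 ⊕ 117 =  94
 13 ⊕ 110 =  99

fba8d7d2fd119047c25e63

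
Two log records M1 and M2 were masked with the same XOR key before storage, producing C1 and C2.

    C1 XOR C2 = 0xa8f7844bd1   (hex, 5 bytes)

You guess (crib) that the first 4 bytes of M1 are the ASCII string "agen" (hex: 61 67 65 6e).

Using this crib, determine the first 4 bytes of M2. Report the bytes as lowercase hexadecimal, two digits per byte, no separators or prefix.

Since C1 ⊕ C2 = M1 ⊕ M2, XORing with the guessed M1 bytes yields the corresponding M2 bytes: M2 = (C1 ⊕ C2) ⊕ M1.
a8 XOR 61 = c9
f7 XOR 67 = 90
84 XOR 65 = e1
4b XOR 6e = 25

c990e125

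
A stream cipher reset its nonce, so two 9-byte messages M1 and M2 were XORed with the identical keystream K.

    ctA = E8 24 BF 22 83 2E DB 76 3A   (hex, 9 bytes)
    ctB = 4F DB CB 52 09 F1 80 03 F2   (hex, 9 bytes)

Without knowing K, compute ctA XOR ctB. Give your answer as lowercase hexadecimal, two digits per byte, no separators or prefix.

a7ff74708adf5b75c8

ctA ⊕ ctB = (M1 ⊕ K) ⊕ (M2 ⊕ K) = M1 ⊕ M2 — the shared key cancels under XOR.
byte 0: 232 ⊕  79 = 167
byte 1:  36 ⊕ 219 = 255
byte 2: 191 ⊕ 203 = 116
byte 3:  34 ⊕  82 = 112
byte 4: 131 ⊕   9 = 138
byte 5:  46 ⊕ 241 = 223
byte 6: 219 ⊕ 128 =  91
byte 7: 118 ⊕   3 = 117
byte 8:  58 ⊕ 242 = 200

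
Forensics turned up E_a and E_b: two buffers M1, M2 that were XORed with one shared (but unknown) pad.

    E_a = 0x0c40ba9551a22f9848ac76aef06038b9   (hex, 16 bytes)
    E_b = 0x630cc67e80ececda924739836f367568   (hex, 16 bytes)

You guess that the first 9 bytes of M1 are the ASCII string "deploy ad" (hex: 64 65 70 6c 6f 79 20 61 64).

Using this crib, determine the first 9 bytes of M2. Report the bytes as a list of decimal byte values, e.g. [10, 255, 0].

First, E_a ⊕ E_b = (M1 ⊕ K) ⊕ (M2 ⊕ K) = M1 ⊕ M2, so the key drops out. Then M2 = (M1 ⊕ M2) ⊕ M1 over the first 9 bytes.
byte 0: (0c ⊕ 63) ⊕ 64 = 6f ⊕ 64 = 0b
byte 1: (40 ⊕ 0c) ⊕ 65 = 4c ⊕ 65 = 29
byte 2: (ba ⊕ c6) ⊕ 70 = 7c ⊕ 70 = 0c
byte 3: (95 ⊕ 7e) ⊕ 6c = eb ⊕ 6c = 87
byte 4: (51 ⊕ 80) ⊕ 6f = d1 ⊕ 6f = be
byte 5: (a2 ⊕ ec) ⊕ 79 = 4e ⊕ 79 = 37
byte 6: (2f ⊕ ec) ⊕ 20 = c3 ⊕ 20 = e3
byte 7: (98 ⊕ da) ⊕ 61 = 42 ⊕ 61 = 23
byte 8: (48 ⊕ 92) ⊕ 64 = da ⊕ 64 = be

[11, 41, 12, 135, 190, 55, 227, 35, 190]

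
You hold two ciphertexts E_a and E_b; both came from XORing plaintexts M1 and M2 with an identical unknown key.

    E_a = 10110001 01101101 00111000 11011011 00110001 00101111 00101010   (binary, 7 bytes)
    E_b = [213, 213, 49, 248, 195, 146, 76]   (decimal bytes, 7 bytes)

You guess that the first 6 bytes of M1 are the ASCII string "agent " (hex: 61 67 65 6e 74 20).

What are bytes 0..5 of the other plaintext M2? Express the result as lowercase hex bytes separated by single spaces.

First, E_a ⊕ E_b = (M1 ⊕ K) ⊕ (M2 ⊕ K) = M1 ⊕ M2, so the key drops out. Then M2 = (M1 ⊕ M2) ⊕ M1 over the first 6 bytes.
byte 0: (b1 ^ d5) ^ 61 = 64 ^ 61 = 05
byte 1: (6d ^ d5) ^ 67 = b8 ^ 67 = df
byte 2: (38 ^ 31) ^ 65 = 09 ^ 65 = 6c
byte 3: (db ^ f8) ^ 6e = 23 ^ 6e = 4d
byte 4: (31 ^ c3) ^ 74 = f2 ^ 74 = 86
byte 5: (2f ^ 92) ^ 20 = bd ^ 20 = 9d

05 df 6c 4d 86 9d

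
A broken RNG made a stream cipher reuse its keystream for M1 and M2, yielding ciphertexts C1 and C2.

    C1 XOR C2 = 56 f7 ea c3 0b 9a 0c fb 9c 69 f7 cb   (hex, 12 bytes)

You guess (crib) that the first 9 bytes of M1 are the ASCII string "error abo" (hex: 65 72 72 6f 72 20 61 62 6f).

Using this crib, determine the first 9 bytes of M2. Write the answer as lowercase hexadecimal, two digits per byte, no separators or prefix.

Since C1 ⊕ C2 = M1 ⊕ M2, XORing with the guessed M1 bytes yields the corresponding M2 bytes: M2 = (C1 ⊕ C2) ⊕ M1.
56 ^ 65 = 33
f7 ^ 72 = 85
ea ^ 72 = 98
c3 ^ 6f = ac
0b ^ 72 = 79
9a ^ 20 = ba
0c ^ 61 = 6d
fb ^ 62 = 99
9c ^ 6f = f3

338598ac79ba6d99f3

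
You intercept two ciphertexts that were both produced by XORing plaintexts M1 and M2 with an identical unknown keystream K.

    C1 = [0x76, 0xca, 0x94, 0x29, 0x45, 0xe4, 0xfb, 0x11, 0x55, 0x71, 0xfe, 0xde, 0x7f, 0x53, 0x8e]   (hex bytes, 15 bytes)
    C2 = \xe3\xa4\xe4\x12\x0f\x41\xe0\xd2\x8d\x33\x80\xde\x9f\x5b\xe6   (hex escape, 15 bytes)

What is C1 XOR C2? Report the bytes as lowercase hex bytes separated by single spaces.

C1 ⊕ C2 = (M1 ⊕ K) ⊕ (M2 ⊕ K) = M1 ⊕ M2 — the shared key cancels under XOR.
76 XOR e3 = 95
ca XOR a4 = 6e
94 XOR e4 = 70
29 XOR 12 = 3b
45 XOR 0f = 4a
e4 XOR 41 = a5
fb XOR e0 = 1b
11 XOR d2 = c3
55 XOR 8d = d8
71 XOR 33 = 42
fe XOR 80 = 7e
de XOR de = 00
7f XOR 9f = e0
53 XOR 5b = 08
8e XOR e6 = 68

95 6e 70 3b 4a a5 1b c3 d8 42 7e 00 e0 08 68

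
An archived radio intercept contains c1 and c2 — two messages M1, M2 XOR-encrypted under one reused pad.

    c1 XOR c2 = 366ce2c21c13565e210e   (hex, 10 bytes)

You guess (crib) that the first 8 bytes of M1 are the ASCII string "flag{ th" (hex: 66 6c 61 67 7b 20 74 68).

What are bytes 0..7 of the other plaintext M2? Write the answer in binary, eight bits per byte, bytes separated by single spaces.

Since c1 ⊕ c2 = M1 ⊕ M2, XORing with the guessed M1 bytes yields the corresponding M2 bytes: M2 = (c1 ⊕ c2) ⊕ M1.
36 xor 66 = 50
6c xor 6c = 00
e2 xor 61 = 83
c2 xor 67 = a5
1c xor 7b = 67
13 xor 20 = 33
56 xor 74 = 22
5e xor 68 = 36

01010000 00000000 10000011 10100101 01100111 00110011 00100010 00110110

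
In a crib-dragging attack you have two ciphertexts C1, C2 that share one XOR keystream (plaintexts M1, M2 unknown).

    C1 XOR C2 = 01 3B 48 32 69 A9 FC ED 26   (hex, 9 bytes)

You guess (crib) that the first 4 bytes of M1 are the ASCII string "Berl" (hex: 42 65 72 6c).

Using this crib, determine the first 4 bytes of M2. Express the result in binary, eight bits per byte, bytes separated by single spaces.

01000011 01011110 00111010 01011110

Since C1 ⊕ C2 = M1 ⊕ M2, XORing with the guessed M1 bytes yields the corresponding M2 bytes: M2 = (C1 ⊕ C2) ⊕ M1.
byte 0: 01 ⊕ 42 = 43
byte 1: 3b ⊕ 65 = 5e
byte 2: 48 ⊕ 72 = 3a
byte 3: 32 ⊕ 6c = 5e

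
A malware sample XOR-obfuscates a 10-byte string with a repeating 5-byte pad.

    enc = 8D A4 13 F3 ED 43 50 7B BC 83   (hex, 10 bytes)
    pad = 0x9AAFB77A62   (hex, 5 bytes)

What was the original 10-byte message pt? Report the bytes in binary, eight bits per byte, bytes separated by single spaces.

The 5-byte key repeats, so the effective keystream is 9a af b7 7a 62 9a af b7 7a 62.
byte 0: 8d ^ 9a = 17
byte 1: a4 ^ af = 0b
byte 2: 13 ^ b7 = a4
byte 3: f3 ^ 7a = 89
byte 4: ed ^ 62 = 8f
byte 5: 43 ^ 9a = d9
byte 6: 50 ^ af = ff
byte 7: 7b ^ b7 = cc
byte 8: bc ^ 7a = c6
byte 9: 83 ^ 62 = e1

00010111 00001011 10100100 10001001 10001111 11011001 11111111 11001100 11000110 11100001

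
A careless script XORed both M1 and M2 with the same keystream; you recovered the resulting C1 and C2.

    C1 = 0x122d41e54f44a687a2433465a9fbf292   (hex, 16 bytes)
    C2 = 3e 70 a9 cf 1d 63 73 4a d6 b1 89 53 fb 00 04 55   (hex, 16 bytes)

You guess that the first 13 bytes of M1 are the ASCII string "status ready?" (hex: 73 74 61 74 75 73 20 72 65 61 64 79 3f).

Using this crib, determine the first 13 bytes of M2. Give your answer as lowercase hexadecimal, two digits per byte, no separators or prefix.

5f29895e2754f5bf1193d94f6d

First, C1 ⊕ C2 = (M1 ⊕ K) ⊕ (M2 ⊕ K) = M1 ⊕ M2, so the key drops out. Then M2 = (M1 ⊕ M2) ⊕ M1 over the first 13 bytes.
byte 0: (12 ^ 3e) ^ 73 = 2c ^ 73 = 5f
byte 1: (2d ^ 70) ^ 74 = 5d ^ 74 = 29
byte 2: (41 ^ a9) ^ 61 = e8 ^ 61 = 89
byte 3: (e5 ^ cf) ^ 74 = 2a ^ 74 = 5e
byte 4: (4f ^ 1d) ^ 75 = 52 ^ 75 = 27
byte 5: (44 ^ 63) ^ 73 = 27 ^ 73 = 54
byte 6: (a6 ^ 73) ^ 20 = d5 ^ 20 = f5
byte 7: (87 ^ 4a) ^ 72 = cd ^ 72 = bf
byte 8: (a2 ^ d6) ^ 65 = 74 ^ 65 = 11
byte 9: (43 ^ b1) ^ 61 = f2 ^ 61 = 93
byte 10: (34 ^ 89) ^ 64 = bd ^ 64 = d9
byte 11: (65 ^ 53) ^ 79 = 36 ^ 79 = 4f
byte 12: (a9 ^ fb) ^ 3f = 52 ^ 3f = 6d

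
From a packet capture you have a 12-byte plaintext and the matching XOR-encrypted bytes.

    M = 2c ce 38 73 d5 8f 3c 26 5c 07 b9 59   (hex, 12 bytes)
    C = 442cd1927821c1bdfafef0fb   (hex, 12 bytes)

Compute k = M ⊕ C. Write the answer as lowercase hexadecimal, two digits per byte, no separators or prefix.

Since C = M ⊕ k, XORing both sides with M gives k = M ⊕ C.
byte 0:  44 ⊕  68 = 104
byte 1: 206 ⊕  44 = 226
byte 2:  56 ⊕ 209 = 233
byte 3: 115 ⊕ 146 = 225
byte 4: 213 ⊕ 120 = 173
byte 5: 143 ⊕  33 = 174
byte 6:  60 ⊕ 193 = 253
byte 7:  38 ⊕ 189 = 155
byte 8:  92 ⊕ 250 = 166
byte 9:   7 ⊕ 254 = 249
byte 10: 185 ⊕ 240 =  73
byte 11:  89 ⊕ 251 = 162

68e2e9e1adaefd9ba6f949a2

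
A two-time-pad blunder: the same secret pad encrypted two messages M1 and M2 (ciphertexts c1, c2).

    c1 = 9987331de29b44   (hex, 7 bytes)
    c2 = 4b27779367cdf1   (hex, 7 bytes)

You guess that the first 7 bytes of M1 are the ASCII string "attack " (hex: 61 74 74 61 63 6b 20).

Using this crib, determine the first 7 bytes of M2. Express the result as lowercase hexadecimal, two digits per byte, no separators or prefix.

First, c1 ⊕ c2 = (M1 ⊕ K) ⊕ (M2 ⊕ K) = M1 ⊕ M2, so the key drops out. Then M2 = (M1 ⊕ M2) ⊕ M1 over the first 7 bytes.
byte 0: (99 ^ 4b) ^ 61 = d2 ^ 61 = b3
byte 1: (87 ^ 27) ^ 74 = a0 ^ 74 = d4
byte 2: (33 ^ 77) ^ 74 = 44 ^ 74 = 30
byte 3: (1d ^ 93) ^ 61 = 8e ^ 61 = ef
byte 4: (e2 ^ 67) ^ 63 = 85 ^ 63 = e6
byte 5: (9b ^ cd) ^ 6b = 56 ^ 6b = 3d
byte 6: (44 ^ f1) ^ 20 = b5 ^ 20 = 95

b3d430efe63d95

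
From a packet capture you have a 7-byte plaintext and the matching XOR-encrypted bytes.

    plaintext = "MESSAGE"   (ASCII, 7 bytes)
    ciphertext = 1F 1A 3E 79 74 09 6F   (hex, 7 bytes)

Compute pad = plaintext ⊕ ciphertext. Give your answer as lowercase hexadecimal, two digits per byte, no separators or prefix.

Since ciphertext = plaintext ⊕ pad, XORing both sides with plaintext gives pad = plaintext ⊕ ciphertext.
4d ⊕ 1f = 52
45 ⊕ 1a = 5f
53 ⊕ 3e = 6d
53 ⊕ 79 = 2a
41 ⊕ 74 = 35
47 ⊕ 09 = 4e
45 ⊕ 6f = 2a

525f6d2a354e2a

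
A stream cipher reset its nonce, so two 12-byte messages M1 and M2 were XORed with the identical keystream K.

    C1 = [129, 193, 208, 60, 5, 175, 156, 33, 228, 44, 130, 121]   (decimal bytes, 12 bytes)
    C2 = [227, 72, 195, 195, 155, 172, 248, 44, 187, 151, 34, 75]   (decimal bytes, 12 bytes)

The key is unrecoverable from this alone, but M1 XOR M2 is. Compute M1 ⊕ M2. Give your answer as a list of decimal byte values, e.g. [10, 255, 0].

C1 ⊕ C2 = (M1 ⊕ K) ⊕ (M2 ⊕ K) = M1 ⊕ M2 — the shared key cancels under XOR.
byte 0: 81 XOR e3 = 62
byte 1: c1 XOR 48 = 89
byte 2: d0 XOR c3 = 13
byte 3: 3c XOR c3 = ff
byte 4: 05 XOR 9b = 9e
byte 5: af XOR ac = 03
byte 6: 9c XOR f8 = 64
byte 7: 21 XOR 2c = 0d
byte 8: e4 XOR bb = 5f
byte 9: 2c XOR 97 = bb
byte 10: 82 XOR 22 = a0
byte 11: 79 XOR 4b = 32

[98, 137, 19, 255, 158, 3, 100, 13, 95, 187, 160, 50]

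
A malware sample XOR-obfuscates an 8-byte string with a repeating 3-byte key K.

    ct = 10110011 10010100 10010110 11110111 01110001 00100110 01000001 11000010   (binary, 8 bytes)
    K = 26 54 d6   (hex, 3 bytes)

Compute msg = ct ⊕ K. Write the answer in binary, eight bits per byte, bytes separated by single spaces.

10010101 11000000 01000000 11010001 00100101 11110000 01100111 10010110

The 3-byte key repeats, so the effective keystream is 26 54 d6 26 54 d6 26 54.
byte 0: 10110011 xor 00100110 = 10010101
byte 1: 10010100 xor 01010100 = 11000000
byte 2: 10010110 xor 11010110 = 01000000
byte 3: 11110111 xor 00100110 = 11010001
byte 4: 01110001 xor 01010100 = 00100101
byte 5: 00100110 xor 11010110 = 11110000
byte 6: 01000001 xor 00100110 = 01100111
byte 7: 11000010 xor 01010100 = 10010110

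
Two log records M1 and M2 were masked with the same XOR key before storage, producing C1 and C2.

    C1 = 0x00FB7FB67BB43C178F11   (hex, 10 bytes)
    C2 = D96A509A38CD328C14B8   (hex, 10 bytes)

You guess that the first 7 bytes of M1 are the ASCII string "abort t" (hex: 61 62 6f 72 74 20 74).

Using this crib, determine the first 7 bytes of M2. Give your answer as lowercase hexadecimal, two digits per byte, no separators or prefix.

First, C1 ⊕ C2 = (M1 ⊕ K) ⊕ (M2 ⊕ K) = M1 ⊕ M2, so the key drops out. Then M2 = (M1 ⊕ M2) ⊕ M1 over the first 7 bytes.
byte 0: (00 XOR d9) XOR 61 = d9 XOR 61 = b8
byte 1: (fb XOR 6a) XOR 62 = 91 XOR 62 = f3
byte 2: (7f XOR 50) XOR 6f = 2f XOR 6f = 40
byte 3: (b6 XOR 9a) XOR 72 = 2c XOR 72 = 5e
byte 4: (7b XOR 38) XOR 74 = 43 XOR 74 = 37
byte 5: (b4 XOR cd) XOR 20 = 79 XOR 20 = 59
byte 6: (3c XOR 32) XOR 74 = 0e XOR 74 = 7a

b8f3405e37597a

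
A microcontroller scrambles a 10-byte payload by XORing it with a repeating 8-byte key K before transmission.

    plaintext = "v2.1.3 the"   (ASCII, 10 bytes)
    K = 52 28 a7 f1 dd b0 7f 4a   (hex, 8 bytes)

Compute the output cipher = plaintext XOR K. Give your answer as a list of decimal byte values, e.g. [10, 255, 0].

The 8-byte key repeats, so the effective keystream is 52 28 a7 f1 dd b0 7f 4a 52 28.
byte 0: 01110110 ⊕ 01010010 = 00100100
byte 1: 00110010 ⊕ 00101000 = 00011010
byte 2: 00101110 ⊕ 10100111 = 10001001
byte 3: 00110001 ⊕ 11110001 = 11000000
byte 4: 00101110 ⊕ 11011101 = 11110011
byte 5: 00110011 ⊕ 10110000 = 10000011
byte 6: 00100000 ⊕ 01111111 = 01011111
byte 7: 01110100 ⊕ 01001010 = 00111110
byte 8: 01101000 ⊕ 01010010 = 00111010
byte 9: 01100101 ⊕ 00101000 = 01001101

[36, 26, 137, 192, 243, 131, 95, 62, 58, 77]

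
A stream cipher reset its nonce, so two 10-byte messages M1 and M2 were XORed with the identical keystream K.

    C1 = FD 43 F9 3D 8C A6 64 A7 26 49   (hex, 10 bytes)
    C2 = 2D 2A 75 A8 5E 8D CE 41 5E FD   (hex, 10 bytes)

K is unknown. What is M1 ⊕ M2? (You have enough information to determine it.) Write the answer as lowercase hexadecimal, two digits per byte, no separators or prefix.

C1 ⊕ C2 = (M1 ⊕ K) ⊕ (M2 ⊕ K) = M1 ⊕ M2 — the shared key cancels under XOR.
fd ⊕ 2d = d0
43 ⊕ 2a = 69
f9 ⊕ 75 = 8c
3d ⊕ a8 = 95
8c ⊕ 5e = d2
a6 ⊕ 8d = 2b
64 ⊕ ce = aa
a7 ⊕ 41 = e6
26 ⊕ 5e = 78
49 ⊕ fd = b4

d0698c95d22baae678b4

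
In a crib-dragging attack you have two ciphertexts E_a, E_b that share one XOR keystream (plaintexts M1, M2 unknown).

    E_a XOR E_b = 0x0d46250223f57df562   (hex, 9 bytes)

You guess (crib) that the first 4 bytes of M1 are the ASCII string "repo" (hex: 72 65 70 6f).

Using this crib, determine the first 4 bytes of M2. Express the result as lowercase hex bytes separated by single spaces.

Since E_a ⊕ E_b = M1 ⊕ M2, XORing with the guessed M1 bytes yields the corresponding M2 bytes: M2 = (E_a ⊕ E_b) ⊕ M1.
0d xor 72 = 7f
46 xor 65 = 23
25 xor 70 = 55
02 xor 6f = 6d

7f 23 55 6d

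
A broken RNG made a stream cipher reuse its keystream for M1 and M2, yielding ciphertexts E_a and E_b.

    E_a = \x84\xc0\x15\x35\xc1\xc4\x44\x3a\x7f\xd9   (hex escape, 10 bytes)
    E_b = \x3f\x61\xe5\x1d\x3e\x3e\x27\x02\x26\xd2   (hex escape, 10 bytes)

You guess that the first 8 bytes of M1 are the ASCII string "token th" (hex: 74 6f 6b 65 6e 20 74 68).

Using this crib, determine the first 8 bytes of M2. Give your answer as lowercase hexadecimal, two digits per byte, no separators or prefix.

cfce9b4d91da1750

First, E_a ⊕ E_b = (M1 ⊕ K) ⊕ (M2 ⊕ K) = M1 ⊕ M2, so the key drops out. Then M2 = (M1 ⊕ M2) ⊕ M1 over the first 8 bytes.
byte 0: (84 ⊕ 3f) ⊕ 74 = bb ⊕ 74 = cf
byte 1: (c0 ⊕ 61) ⊕ 6f = a1 ⊕ 6f = ce
byte 2: (15 ⊕ e5) ⊕ 6b = f0 ⊕ 6b = 9b
byte 3: (35 ⊕ 1d) ⊕ 65 = 28 ⊕ 65 = 4d
byte 4: (c1 ⊕ 3e) ⊕ 6e = ff ⊕ 6e = 91
byte 5: (c4 ⊕ 3e) ⊕ 20 = fa ⊕ 20 = da
byte 6: (44 ⊕ 27) ⊕ 74 = 63 ⊕ 74 = 17
byte 7: (3a ⊕ 02) ⊕ 68 = 38 ⊕ 68 = 50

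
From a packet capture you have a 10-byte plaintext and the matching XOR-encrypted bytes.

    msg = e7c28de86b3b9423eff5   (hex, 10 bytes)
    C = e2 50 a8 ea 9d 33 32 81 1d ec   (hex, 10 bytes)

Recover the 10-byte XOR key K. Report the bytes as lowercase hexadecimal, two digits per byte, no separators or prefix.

05922502f608a6a2f219

Since C = msg ⊕ K, XORing both sides with msg gives K = msg ⊕ C.
e7 XOR e2 = 05
c2 XOR 50 = 92
8d XOR a8 = 25
e8 XOR ea = 02
6b XOR 9d = f6
3b XOR 33 = 08
94 XOR 32 = a6
23 XOR 81 = a2
ef XOR 1d = f2
f5 XOR ec = 19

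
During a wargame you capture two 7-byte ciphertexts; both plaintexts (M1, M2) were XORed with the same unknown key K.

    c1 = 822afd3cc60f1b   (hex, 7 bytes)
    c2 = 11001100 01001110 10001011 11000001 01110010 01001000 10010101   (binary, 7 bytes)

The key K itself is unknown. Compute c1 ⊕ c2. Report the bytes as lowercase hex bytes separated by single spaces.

4e 64 76 fd b4 47 8e

c1 ⊕ c2 = (M1 ⊕ K) ⊕ (M2 ⊕ K) = M1 ⊕ M2 — the shared key cancels under XOR.
82 ^ cc = 4e
2a ^ 4e = 64
fd ^ 8b = 76
3c ^ c1 = fd
c6 ^ 72 = b4
0f ^ 48 = 47
1b ^ 95 = 8e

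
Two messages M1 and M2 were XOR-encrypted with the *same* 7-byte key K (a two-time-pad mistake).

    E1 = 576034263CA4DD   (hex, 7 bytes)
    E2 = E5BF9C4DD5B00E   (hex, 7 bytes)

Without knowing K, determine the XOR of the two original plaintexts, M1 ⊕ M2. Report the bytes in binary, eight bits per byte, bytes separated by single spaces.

10110010 11011111 10101000 01101011 11101001 00010100 11010011

E1 ⊕ E2 = (M1 ⊕ K) ⊕ (M2 ⊕ K) = M1 ⊕ M2 — the shared key cancels under XOR.
 87 XOR 229 = 178
 96 XOR 191 = 223
 52 XOR 156 = 168
 38 XOR  77 = 107
 60 XOR 213 = 233
164 XOR 176 =  20
221 XOR  14 = 211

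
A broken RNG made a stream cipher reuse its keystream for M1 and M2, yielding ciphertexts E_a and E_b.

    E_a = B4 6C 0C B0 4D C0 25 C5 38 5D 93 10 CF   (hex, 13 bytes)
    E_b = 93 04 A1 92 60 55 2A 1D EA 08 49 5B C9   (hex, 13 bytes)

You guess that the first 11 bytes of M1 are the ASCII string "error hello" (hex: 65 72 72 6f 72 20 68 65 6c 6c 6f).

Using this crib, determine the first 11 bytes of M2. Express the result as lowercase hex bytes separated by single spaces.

42 1a df 4d 5f b5 67 bd be 39 b5

First, E_a ⊕ E_b = (M1 ⊕ K) ⊕ (M2 ⊕ K) = M1 ⊕ M2, so the key drops out. Then M2 = (M1 ⊕ M2) ⊕ M1 over the first 11 bytes.
byte 0: (b4 xor 93) xor 65 = 27 xor 65 = 42
byte 1: (6c xor 04) xor 72 = 68 xor 72 = 1a
byte 2: (0c xor a1) xor 72 = ad xor 72 = df
byte 3: (b0 xor 92) xor 6f = 22 xor 6f = 4d
byte 4: (4d xor 60) xor 72 = 2d xor 72 = 5f
byte 5: (c0 xor 55) xor 20 = 95 xor 20 = b5
byte 6: (25 xor 2a) xor 68 = 0f xor 68 = 67
byte 7: (c5 xor 1d) xor 65 = d8 xor 65 = bd
byte 8: (38 xor ea) xor 6c = d2 xor 6c = be
byte 9: (5d xor 08) xor 6c = 55 xor 6c = 39
byte 10: (93 xor 49) xor 6f = da xor 6f = b5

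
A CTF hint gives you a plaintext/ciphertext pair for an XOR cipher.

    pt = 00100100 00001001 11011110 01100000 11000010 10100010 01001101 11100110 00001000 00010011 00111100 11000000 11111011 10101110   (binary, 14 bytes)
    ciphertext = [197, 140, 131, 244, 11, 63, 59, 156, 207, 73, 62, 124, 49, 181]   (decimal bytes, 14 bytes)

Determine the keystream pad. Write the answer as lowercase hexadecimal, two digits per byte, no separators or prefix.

Since ciphertext = pt ⊕ pad, XORing both sides with pt gives pad = pt ⊕ ciphertext.
24 xor c5 = e1
09 xor 8c = 85
de xor 83 = 5d
60 xor f4 = 94
c2 xor 0b = c9
a2 xor 3f = 9d
4d xor 3b = 76
e6 xor 9c = 7a
08 xor cf = c7
13 xor 49 = 5a
3c xor 3e = 02
c0 xor 7c = bc
fb xor 31 = ca
ae xor b5 = 1b

e1855d94c99d767ac75a02bcca1b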